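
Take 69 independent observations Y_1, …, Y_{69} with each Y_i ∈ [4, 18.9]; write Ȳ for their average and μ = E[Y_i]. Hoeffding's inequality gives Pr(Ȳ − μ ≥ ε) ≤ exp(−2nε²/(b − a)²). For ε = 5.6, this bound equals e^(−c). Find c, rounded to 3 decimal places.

19.493

c = 2nε²/(b − a)² = 2·69·5.6² / 14.9² = 19.4932.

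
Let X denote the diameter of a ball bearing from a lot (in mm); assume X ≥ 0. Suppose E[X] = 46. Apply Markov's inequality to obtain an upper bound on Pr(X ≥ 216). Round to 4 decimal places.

0.2130

Markov's inequality: for a non-negative random variable, Pr(X ≥ a) ≤ E[X]/a.
Here E[X] = 46 and a = 216, so the bound is 46/216 = 0.2130.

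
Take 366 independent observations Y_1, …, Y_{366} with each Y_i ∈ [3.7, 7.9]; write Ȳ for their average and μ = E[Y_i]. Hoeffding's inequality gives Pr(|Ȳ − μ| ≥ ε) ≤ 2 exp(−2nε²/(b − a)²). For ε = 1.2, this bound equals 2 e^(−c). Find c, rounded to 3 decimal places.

c = 2nε²/(b − a)² = 2·366·1.2² / 4.2² = 59.7551.

59.755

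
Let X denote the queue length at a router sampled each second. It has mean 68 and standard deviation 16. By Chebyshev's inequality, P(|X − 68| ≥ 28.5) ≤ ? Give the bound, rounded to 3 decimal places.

0.315

Chebyshev: P(|X − μ| ≥ t) ≤ Var(X)/t².
Var(X) = σ² = 16² = 256.
Bound = 256 / 812.25 = 0.3152.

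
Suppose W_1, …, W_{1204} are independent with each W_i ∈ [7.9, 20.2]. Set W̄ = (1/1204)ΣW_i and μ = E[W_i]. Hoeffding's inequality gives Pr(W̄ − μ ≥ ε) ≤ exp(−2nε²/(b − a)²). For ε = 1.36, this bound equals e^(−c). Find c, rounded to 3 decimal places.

29.439

c = 2nε²/(b − a)² = 2·1204·1.36² / 12.3² = 29.4391.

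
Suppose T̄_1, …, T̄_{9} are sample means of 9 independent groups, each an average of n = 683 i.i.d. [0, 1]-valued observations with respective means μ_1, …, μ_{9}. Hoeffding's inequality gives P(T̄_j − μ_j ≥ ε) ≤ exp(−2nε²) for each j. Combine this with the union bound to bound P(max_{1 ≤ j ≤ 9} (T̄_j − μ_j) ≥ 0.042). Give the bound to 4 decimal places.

Per-experiment Hoeffding bound: exp(−2·683·0.042²) = exp(−2.40962) = 0.089849.
Union bound over 9 events: 9·0.089849 = 0.80864.

0.8086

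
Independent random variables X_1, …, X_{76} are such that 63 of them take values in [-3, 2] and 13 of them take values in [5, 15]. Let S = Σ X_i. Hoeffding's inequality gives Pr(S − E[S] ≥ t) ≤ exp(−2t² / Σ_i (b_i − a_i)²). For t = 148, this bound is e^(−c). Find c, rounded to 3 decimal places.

15.238

Σ(b_i − a_i)² = 63·5² + 13·10² = 2875.
c = 2t² / 2875 = 2·148² / 2875 = 15.2376.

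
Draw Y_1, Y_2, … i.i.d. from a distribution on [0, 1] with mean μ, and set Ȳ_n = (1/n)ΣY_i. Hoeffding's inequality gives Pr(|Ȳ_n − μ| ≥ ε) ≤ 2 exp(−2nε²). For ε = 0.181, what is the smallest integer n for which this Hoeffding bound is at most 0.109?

Require 2·exp(−2nε²) ≤ 0.109, i.e. 2nε² ≥ ln(2/0.109) = 2.909555.
So n ≥ 2.909555 / (2·0.181²) = 44.406.
The smallest integer n is 45.

45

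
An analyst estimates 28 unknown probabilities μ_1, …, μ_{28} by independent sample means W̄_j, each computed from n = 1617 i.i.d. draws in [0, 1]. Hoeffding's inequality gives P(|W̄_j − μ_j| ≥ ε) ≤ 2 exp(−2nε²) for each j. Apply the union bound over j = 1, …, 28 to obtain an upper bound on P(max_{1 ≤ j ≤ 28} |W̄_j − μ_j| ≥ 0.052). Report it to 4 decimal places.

0.0089

Per-experiment Hoeffding bound: 2·exp(−2·1617·0.052²) = 2·exp(−8.74474) = 0.0003186.
Union bound over 28 events: 28·0.0003186 = 0.00892.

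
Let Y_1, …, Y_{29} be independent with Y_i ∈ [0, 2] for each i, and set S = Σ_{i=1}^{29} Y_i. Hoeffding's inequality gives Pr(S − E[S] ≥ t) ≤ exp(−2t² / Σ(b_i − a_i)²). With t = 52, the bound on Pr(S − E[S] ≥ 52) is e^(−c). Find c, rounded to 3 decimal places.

Σ(b_i − a_i)² = 29·(2)² = 116.
c = 2t²/116 = 2·52²/116 = 46.6207.

46.621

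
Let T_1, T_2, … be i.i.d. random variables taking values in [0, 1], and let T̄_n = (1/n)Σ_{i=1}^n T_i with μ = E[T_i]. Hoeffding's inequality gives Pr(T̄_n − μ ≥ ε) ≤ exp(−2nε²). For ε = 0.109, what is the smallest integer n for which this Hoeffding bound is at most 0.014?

Require exp(−2nε²) ≤ 0.014, i.e. 2nε² ≥ ln(1/0.014) = 4.268698.
So n ≥ 4.268698 / (2·0.109²) = 179.644.
The smallest integer n is 180.

180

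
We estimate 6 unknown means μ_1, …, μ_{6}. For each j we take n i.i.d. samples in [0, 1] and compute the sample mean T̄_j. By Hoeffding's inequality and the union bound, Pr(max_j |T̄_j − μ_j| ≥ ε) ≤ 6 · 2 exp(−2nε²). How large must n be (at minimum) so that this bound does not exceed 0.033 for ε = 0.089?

373

Need 2·6·exp(−2nε²) ≤ 0.033, i.e. exp(−2nε²) ≤ 0.033/12.
So 2nε² ≥ ln(12/0.033) = 5.896154.
Hence n ≥ 5.896154/(2·0.089²) = 372.185.
The smallest integer n is 373.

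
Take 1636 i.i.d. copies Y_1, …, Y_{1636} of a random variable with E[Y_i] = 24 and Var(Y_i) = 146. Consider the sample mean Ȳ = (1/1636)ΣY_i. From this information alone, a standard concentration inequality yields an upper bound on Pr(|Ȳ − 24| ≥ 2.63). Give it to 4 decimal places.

With mean and variance of each term known, Chebyshev's inequality bounds the deviation of the sum (or sample mean).
Var(Ȳ) = Var(Y_i)/n = 146/1636 = 0.089242.
Chebyshev: Pr(|Ȳ − 24| ≥ 2.63) ≤ Var(Ȳ)/(2.63)² = 146/(1636·2.63²) = 0.0129.

0.0129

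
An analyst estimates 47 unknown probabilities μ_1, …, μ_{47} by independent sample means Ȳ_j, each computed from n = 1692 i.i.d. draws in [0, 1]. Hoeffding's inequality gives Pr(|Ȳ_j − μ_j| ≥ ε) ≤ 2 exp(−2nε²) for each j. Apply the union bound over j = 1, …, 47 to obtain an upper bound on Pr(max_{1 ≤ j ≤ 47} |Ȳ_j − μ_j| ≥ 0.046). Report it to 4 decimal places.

0.0730

Per-experiment Hoeffding bound: 2·exp(−2·1692·0.046²) = 2·exp(−7.16054) = 0.0015533.
Union bound over 47 events: 47·0.0015533 = 0.07300.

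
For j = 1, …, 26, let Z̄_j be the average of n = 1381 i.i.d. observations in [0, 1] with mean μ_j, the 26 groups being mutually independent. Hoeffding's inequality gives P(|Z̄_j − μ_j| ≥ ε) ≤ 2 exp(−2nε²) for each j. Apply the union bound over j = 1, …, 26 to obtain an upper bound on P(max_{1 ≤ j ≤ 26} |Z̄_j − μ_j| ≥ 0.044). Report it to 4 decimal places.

0.2476

Per-experiment Hoeffding bound: 2·exp(−2·1381·0.044²) = 2·exp(−5.34723) = 0.0095226.
Union bound over 26 events: 26·0.0095226 = 0.24759.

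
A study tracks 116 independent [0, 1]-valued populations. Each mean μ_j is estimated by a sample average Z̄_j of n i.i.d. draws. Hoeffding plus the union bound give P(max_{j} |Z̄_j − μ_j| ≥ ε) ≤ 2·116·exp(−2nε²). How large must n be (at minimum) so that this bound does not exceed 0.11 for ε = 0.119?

271

Need 2·116·exp(−2nε²) ≤ 0.11, i.e. exp(−2nε²) ≤ 0.11/232.
So 2nε² ≥ ln(232/0.11) = 7.654012.
Hence n ≥ 7.654012/(2·0.119²) = 270.250.
The smallest integer n is 271.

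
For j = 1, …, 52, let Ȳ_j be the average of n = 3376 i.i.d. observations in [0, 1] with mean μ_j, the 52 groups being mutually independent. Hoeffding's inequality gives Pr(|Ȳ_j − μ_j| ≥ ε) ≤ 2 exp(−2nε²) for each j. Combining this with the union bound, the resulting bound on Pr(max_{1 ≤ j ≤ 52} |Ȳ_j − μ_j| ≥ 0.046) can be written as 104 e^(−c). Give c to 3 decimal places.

Union bound over the 52 events: Pr(max_{1 ≤ j ≤ 52} |Ȳ_j − μ_j| ≥ 0.046) ≤ 52·2·exp(−2nε²) = 104 exp(−2·3376·0.046²).
So c = 2·3376·0.046² = 14.2872.

14.287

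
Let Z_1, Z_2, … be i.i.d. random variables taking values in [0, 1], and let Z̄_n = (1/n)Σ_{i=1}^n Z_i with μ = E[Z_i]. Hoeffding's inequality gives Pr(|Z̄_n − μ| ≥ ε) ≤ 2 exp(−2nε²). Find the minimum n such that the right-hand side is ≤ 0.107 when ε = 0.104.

136

Require 2·exp(−2nε²) ≤ 0.107, i.e. 2nε² ≥ ln(2/0.107) = 2.928074.
So n ≥ 2.928074 / (2·0.104²) = 135.358.
The smallest integer n is 136.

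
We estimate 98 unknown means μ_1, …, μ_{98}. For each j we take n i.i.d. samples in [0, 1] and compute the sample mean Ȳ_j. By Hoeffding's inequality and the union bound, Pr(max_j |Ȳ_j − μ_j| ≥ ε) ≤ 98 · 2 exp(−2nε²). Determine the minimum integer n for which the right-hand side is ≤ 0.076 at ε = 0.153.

Need 2·98·exp(−2nε²) ≤ 0.076, i.e. exp(−2nε²) ≤ 0.076/196.
So 2nε² ≥ ln(196/0.076) = 7.855137.
Hence n ≥ 7.855137/(2·0.153²) = 167.780.
The smallest integer n is 168.

168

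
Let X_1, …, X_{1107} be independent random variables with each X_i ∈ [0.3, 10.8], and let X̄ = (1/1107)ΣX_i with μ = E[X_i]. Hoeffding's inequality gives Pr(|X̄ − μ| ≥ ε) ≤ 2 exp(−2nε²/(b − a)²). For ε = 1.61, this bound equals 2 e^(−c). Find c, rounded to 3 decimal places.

c = 2nε²/(b − a)² = 2·1107·1.61² / 10.5² = 52.0536.

52.054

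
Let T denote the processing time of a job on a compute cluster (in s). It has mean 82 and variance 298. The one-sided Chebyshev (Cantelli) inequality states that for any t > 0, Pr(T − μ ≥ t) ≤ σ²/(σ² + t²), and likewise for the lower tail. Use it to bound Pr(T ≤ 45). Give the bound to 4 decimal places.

0.1788

Here σ² = 298 and t = 37, so σ² + t² = 1667.
Cantelli's bound: 298/1667 = 0.1788.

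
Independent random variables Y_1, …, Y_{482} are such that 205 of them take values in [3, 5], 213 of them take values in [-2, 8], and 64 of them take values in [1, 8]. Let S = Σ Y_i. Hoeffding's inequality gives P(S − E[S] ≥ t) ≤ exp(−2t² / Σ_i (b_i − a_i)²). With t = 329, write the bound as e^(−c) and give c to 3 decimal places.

Σ(b_i − a_i)² = 205·2² + 213·10² + 64·7² = 25256.
c = 2t² / 25256 = 2·329² / 25256 = 8.5715.

8.572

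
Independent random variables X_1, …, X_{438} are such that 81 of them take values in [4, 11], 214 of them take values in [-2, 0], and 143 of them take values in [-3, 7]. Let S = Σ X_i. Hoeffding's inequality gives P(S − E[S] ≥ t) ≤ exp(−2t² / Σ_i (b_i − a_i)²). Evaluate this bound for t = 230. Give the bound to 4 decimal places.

0.0040

Σ(b_i − a_i)² = 81·7² + 214·2² + 143·10² = 19125.
Exponent = 2·230² / 19125 = 5.53203.
Bound = exp(−5.53203) = 0.00396.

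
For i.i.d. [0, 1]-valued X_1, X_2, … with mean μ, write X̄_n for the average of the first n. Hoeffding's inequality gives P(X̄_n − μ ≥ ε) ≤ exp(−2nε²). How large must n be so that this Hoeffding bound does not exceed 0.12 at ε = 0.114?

Require exp(−2nε²) ≤ 0.12, i.e. 2nε² ≥ ln(1/0.12) = 2.120264.
So n ≥ 2.120264 / (2·0.114²) = 81.574.
The smallest integer n is 82.

82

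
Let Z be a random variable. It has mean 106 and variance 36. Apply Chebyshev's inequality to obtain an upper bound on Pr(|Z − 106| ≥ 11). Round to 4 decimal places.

0.2975

Chebyshev: Pr(|Z − μ| ≥ t) ≤ Var(Z)/t².
Bound = 36 / 121 = 0.2975.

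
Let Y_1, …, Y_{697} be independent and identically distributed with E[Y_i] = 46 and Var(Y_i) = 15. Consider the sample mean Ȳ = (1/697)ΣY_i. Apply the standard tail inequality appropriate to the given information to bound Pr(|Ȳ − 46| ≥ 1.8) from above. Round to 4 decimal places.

0.0066

With mean and variance of each term known, Chebyshev's inequality bounds the deviation of the sum (or sample mean).
Var(Ȳ) = Var(Y_i)/n = 15/697 = 0.021521.
Chebyshev: Pr(|Ȳ − 46| ≥ 1.8) ≤ Var(Ȳ)/(1.8)² = 15/(697·1.8²) = 0.0066.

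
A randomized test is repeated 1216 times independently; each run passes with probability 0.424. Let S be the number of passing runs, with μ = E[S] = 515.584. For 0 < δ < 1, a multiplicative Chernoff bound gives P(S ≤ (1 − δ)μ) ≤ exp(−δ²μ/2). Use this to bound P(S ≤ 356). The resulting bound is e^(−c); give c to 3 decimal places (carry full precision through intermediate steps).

24.697

Write 356 = (1 − δ)μ, so δ = 1 − 356/515.584 = 0.3095209…
Then the exponent is δ²μ/2 = (μ − 356)²/(2μ) = 24.697288.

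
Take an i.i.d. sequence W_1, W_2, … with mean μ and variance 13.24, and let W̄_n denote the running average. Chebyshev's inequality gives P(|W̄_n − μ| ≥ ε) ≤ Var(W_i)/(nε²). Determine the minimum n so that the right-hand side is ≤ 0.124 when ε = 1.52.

47

Require 13.24/(n·1.52²) ≤ 0.124, i.e. n ≥ 13.24/(0.124·1.52²) = 46.215.
The smallest integer n is 47.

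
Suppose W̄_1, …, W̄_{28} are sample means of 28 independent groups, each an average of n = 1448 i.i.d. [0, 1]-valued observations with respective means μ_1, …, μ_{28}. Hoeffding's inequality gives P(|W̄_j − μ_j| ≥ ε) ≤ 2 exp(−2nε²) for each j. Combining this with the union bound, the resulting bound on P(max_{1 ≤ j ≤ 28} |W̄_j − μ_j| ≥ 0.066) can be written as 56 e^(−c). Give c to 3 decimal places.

12.615

Union bound over the 28 events: P(max_{1 ≤ j ≤ 28} |W̄_j − μ_j| ≥ 0.066) ≤ 28·2·exp(−2nε²) = 56 exp(−2·1448·0.066²).
So c = 2·1448·0.066² = 12.6150.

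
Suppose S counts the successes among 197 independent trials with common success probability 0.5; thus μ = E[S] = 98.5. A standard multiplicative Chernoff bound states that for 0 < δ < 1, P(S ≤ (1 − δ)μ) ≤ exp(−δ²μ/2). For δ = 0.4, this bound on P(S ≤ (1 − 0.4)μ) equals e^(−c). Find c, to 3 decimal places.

7.880

c = δ²μ/2 = 0.4²·98.5/2 = 7.8800.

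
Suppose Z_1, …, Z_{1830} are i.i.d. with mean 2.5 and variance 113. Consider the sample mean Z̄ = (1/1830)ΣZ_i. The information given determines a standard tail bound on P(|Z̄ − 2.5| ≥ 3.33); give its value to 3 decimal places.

0.006

With mean and variance of each term known, Chebyshev's inequality bounds the deviation of the sum (or sample mean).
Var(Z̄) = Var(Z_i)/n = 113/1830 = 0.061749.
Chebyshev: P(|Z̄ − 2.5| ≥ 3.33) ≤ Var(Z̄)/(3.33)² = 113/(1830·3.33²) = 0.0056.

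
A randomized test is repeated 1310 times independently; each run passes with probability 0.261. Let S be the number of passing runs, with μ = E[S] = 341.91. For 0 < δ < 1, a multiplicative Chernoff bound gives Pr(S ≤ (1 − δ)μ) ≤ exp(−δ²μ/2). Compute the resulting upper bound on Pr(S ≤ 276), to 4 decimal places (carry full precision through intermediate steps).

Write 276 = (1 − δ)μ, so δ = 1 − 276/341.91 = 0.19277…
Then the exponent is δ²μ/2 = (μ − 276)²/(2μ) = 6.352736.
Bound = exp(−6.352736) = 0.00174.

0.0017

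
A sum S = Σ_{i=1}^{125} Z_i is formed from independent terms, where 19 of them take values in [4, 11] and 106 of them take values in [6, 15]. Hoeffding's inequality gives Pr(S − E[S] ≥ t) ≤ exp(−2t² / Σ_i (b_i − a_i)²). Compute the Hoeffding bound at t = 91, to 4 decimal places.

Σ(b_i − a_i)² = 19·7² + 106·9² = 9517.
Exponent = 2·91² / 9517 = 1.74025.
Bound = exp(−1.74025) = 0.17548.

0.1755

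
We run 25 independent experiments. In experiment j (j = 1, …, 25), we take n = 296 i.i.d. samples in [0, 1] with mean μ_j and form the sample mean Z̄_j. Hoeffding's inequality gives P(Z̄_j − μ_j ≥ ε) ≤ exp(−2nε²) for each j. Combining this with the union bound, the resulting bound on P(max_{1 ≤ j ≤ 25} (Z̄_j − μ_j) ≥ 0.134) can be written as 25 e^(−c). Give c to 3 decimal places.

Union bound over the 25 events: P(max_{1 ≤ j ≤ 25} (Z̄_j − μ_j) ≥ 0.134) ≤ 25·exp(−2nε²) = 25 exp(−2·296·0.134²).
So c = 2·296·0.134² = 10.6300.

10.630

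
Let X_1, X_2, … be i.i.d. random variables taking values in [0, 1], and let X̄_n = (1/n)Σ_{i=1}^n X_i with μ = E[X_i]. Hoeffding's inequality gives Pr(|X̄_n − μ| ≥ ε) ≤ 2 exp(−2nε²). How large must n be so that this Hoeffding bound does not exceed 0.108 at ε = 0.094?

166

Require 2·exp(−2nε²) ≤ 0.108, i.e. 2nε² ≥ ln(2/0.108) = 2.918771.
So n ≥ 2.918771 / (2·0.094²) = 165.164.
The smallest integer n is 166.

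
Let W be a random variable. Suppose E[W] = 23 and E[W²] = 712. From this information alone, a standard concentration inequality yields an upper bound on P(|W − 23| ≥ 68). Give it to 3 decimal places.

0.040

The first two moments determine the variance, so Chebyshev's inequality is the sharpest standard bound available.
Var(W) = E[W²] − (E[W])² = 712 − 529 = 183.
Chebyshev's inequality: P(|W − μ| ≥ t) ≤ Var(W)/t² = 183/4624 = 0.0396.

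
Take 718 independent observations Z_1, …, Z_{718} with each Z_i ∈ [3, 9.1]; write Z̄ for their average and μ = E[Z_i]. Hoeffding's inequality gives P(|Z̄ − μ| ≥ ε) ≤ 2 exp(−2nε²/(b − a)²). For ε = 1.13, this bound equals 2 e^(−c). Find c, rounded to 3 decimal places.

c = 2nε²/(b − a)² = 2·718·1.13² / 6.1² = 49.2778.

49.278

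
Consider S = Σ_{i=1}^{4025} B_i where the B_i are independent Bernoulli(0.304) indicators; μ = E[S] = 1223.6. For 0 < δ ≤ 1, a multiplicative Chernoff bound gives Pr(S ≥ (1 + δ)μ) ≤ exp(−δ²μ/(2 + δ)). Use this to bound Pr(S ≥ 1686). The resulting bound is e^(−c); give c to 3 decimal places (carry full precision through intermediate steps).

Write 1686 = (1 + δ)μ, so δ = 1686/1223.6 − 1 = 0.3779013…
Then the exponent is δ²μ/(2 + δ) = (1686 − μ)² / (μ·(2 + δ)) = 73.485620.

73.486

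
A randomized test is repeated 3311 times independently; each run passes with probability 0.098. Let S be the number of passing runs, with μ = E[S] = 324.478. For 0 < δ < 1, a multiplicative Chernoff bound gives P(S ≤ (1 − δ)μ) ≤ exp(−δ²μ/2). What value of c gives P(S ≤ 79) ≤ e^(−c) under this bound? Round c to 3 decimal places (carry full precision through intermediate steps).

Write 79 = (1 − δ)μ, so δ = 1 − 79/324.478 = 0.756532…
Then the exponent is δ²μ/2 = (μ − 79)²/(2μ) = 92.855985.

92.856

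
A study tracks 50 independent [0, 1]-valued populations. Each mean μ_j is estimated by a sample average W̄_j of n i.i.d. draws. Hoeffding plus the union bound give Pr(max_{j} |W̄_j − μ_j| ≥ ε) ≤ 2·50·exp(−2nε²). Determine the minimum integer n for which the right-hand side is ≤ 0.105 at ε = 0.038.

Need 2·50·exp(−2nε²) ≤ 0.105, i.e. exp(−2nε²) ≤ 0.105/100.
So 2nε² ≥ ln(100/0.105) = 6.858965.
Hence n ≥ 6.858965/(2·0.038²) = 2374.988.
The smallest integer n is 2375.

2375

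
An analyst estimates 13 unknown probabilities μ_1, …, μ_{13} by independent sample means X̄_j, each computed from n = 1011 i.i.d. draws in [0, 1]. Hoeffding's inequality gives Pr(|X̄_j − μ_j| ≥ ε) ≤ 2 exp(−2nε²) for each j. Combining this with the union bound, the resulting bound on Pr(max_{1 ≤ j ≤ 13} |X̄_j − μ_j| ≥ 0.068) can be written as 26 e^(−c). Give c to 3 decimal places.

9.350

Union bound over the 13 events: Pr(max_{1 ≤ j ≤ 13} |X̄_j − μ_j| ≥ 0.068) ≤ 13·2·exp(−2nε²) = 26 exp(−2·1011·0.068²).
So c = 2·1011·0.068² = 9.3497.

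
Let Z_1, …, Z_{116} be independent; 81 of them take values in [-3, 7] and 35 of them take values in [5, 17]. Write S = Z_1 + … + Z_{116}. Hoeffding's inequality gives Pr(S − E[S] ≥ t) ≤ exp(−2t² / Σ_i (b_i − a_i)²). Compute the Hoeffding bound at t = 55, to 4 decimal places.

Σ(b_i − a_i)² = 81·10² + 35·12² = 13140.
Exponent = 2·55² / 13140 = 0.46043.
Bound = exp(−0.46043) = 0.63101.

0.6310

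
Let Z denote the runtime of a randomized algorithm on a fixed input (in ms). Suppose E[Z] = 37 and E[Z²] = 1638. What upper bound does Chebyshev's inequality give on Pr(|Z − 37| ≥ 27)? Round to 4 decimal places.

0.3690

Var(Z) = E[Z²] − (E[Z])² = 1638 − 1369 = 269.
Chebyshev's inequality: Pr(|Z − μ| ≥ t) ≤ Var(Z)/t² = 269/729 = 0.3690.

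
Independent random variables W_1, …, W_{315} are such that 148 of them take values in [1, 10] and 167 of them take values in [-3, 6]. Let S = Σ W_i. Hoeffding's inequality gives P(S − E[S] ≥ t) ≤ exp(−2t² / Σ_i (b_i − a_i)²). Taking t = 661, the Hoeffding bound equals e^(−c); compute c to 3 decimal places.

34.248

Σ(b_i − a_i)² = 148·9² + 167·9² = 25515.
c = 2t² / 25515 = 2·661² / 25515 = 34.2482.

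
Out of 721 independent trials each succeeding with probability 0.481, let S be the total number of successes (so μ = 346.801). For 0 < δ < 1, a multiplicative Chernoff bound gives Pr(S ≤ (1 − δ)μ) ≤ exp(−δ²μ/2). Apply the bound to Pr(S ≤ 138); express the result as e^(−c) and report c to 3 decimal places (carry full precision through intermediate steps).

Write 138 = (1 − δ)μ, so δ = 1 − 138/346.801 = 0.6020773…
Then the exponent is δ²μ/2 = (μ − 138)²/(2μ) = 62.857168.

62.857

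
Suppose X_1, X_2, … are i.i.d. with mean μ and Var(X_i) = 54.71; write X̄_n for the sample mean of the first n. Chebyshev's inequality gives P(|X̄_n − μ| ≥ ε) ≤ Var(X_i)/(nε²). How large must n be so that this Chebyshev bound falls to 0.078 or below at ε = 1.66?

255

Require 54.71/(n·1.66²) ≤ 0.078, i.e. n ≥ 54.71/(0.078·1.66²) = 254.540.
The smallest integer n is 255.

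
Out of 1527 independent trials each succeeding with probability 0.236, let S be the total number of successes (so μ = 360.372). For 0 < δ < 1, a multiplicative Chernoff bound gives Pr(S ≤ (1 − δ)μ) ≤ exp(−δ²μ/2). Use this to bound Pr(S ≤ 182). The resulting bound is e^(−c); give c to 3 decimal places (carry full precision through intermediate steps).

44.144

Write 182 = (1 − δ)μ, so δ = 1 − 182/360.372 = 0.4949663…
Then the exponent is δ²μ/2 = (μ − 182)²/(2μ) = 44.144066.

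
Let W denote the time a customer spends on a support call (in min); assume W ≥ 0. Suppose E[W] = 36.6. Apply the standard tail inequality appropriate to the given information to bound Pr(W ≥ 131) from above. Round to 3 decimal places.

Only the mean of a non-negative variable is known, so Markov's inequality is the applicable tail bound.
Markov's inequality: for a non-negative random variable, Pr(W ≥ a) ≤ E[W]/a.
Here E[W] = 36.6 and a = 131, so the bound is 36.6/131 = 0.2794.

0.279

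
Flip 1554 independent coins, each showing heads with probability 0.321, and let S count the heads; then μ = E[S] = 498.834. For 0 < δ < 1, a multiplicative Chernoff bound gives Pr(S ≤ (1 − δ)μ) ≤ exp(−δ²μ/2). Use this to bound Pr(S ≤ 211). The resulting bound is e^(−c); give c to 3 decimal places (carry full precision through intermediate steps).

83.042

Write 211 = (1 − δ)μ, so δ = 1 − 211/498.834 = 0.5770136…
Then the exponent is δ²μ/2 = (μ − 211)²/(2μ) = 83.042066.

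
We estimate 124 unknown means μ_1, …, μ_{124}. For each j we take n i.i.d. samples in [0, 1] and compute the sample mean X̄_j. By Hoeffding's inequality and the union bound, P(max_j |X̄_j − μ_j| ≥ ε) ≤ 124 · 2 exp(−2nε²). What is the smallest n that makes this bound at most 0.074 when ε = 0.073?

762

Need 2·124·exp(−2nε²) ≤ 0.074, i.e. exp(−2nε²) ≤ 0.074/248.
So 2nε² ≥ ln(248/0.074) = 8.117119.
Hence n ≥ 8.117119/(2·0.073²) = 761.599.
The smallest integer n is 762.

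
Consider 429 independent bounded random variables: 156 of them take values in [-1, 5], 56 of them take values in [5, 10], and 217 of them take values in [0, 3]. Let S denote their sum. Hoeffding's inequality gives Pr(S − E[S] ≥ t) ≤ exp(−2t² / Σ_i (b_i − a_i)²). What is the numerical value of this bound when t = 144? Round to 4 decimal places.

Σ(b_i − a_i)² = 156·6² + 56·5² + 217·3² = 8969.
Exponent = 2·144² / 8969 = 4.62393.
Bound = exp(−4.62393) = 0.00981.

0.0098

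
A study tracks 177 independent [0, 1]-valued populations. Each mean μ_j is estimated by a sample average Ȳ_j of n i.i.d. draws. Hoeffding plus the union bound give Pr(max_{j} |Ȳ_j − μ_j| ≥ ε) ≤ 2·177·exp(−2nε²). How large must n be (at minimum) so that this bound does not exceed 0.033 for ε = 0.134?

259

Need 2·177·exp(−2nε²) ≤ 0.033, i.e. exp(−2nε²) ≤ 0.033/354.
So 2nε² ≥ ln(354/0.033) = 9.280545.
Hence n ≥ 9.280545/(2·0.134²) = 258.425.
The smallest integer n is 259.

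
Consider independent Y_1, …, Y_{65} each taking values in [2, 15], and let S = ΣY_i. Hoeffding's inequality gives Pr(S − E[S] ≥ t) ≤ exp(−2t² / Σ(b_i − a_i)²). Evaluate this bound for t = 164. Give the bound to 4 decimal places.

Σ(b_i − a_i)² = 65·(13)² = 10985.
Exponent = 2·164²/10985 = 4.8969.
Bound = exp(−4.8969) = 0.00747.

0.0075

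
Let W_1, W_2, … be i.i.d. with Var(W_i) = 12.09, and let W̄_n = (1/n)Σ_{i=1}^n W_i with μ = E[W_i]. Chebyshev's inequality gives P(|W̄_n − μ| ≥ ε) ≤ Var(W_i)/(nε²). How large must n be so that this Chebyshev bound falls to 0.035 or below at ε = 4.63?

Require 12.09/(n·4.63²) ≤ 0.035, i.e. n ≥ 12.09/(0.035·4.63²) = 16.114.
The smallest integer n is 17.

17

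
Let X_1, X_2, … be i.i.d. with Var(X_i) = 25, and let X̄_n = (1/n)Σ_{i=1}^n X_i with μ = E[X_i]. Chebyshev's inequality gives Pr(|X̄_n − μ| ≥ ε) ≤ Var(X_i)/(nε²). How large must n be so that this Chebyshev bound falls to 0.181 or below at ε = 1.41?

70

Require 25/(n·1.41²) ≤ 0.181, i.e. n ≥ 25/(0.181·1.41²) = 69.474.
The smallest integer n is 70.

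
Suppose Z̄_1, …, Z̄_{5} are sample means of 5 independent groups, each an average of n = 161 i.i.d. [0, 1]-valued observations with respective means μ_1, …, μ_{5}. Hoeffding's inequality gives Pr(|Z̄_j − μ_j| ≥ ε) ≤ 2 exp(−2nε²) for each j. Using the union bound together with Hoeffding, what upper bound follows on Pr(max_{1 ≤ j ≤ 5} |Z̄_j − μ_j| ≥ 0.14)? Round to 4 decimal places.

0.0182

Per-experiment Hoeffding bound: 2·exp(−2·161·0.14²) = 2·exp(−6.31120) = 0.0036317.
Union bound over 5 events: 5·0.0036317 = 0.01816.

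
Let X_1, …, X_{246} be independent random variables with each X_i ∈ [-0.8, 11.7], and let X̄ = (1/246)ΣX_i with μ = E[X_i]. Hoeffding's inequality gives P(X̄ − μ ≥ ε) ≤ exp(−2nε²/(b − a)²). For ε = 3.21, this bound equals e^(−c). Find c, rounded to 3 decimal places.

c = 2nε²/(b − a)² = 2·246·3.21² / 12.5² = 32.4456.

32.446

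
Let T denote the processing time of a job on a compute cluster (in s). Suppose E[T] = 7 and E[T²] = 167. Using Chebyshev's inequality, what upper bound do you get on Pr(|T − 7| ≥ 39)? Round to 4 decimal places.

Var(T) = E[T²] − (E[T])² = 167 − 49 = 118.
Chebyshev's inequality: Pr(|T − μ| ≥ t) ≤ Var(T)/t² = 118/1521 = 0.0776.

0.0776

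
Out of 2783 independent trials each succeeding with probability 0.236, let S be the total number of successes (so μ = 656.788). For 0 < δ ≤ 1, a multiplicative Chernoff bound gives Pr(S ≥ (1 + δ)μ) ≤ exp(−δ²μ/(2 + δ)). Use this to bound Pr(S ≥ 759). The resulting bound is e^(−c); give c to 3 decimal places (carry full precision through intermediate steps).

7.379

Write 759 = (1 + δ)μ, so δ = 759/656.788 − 1 = 0.155624…
Then the exponent is δ²μ/(2 + δ) = (759 − μ)² / (μ·(2 + δ)) = 7.379137.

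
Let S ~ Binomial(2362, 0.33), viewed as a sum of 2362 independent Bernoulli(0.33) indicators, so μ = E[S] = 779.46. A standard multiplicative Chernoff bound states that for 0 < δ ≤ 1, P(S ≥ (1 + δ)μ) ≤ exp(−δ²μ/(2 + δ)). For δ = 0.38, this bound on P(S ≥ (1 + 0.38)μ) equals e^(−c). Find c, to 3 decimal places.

c = δ²μ/(2 + δ) = 0.38²·779.46/(2 + 0.38) = 47.2916.

47.292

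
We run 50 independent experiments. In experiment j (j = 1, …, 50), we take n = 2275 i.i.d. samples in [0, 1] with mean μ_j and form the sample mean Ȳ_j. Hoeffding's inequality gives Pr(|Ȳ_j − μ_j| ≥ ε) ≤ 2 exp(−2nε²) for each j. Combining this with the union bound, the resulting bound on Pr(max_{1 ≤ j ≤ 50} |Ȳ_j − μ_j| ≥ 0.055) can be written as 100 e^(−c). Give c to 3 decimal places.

Union bound over the 50 events: Pr(max_{1 ≤ j ≤ 50} |Ȳ_j − μ_j| ≥ 0.055) ≤ 50·2·exp(−2nε²) = 100 exp(−2·2275·0.055²).
So c = 2·2275·0.055² = 13.7637.

13.764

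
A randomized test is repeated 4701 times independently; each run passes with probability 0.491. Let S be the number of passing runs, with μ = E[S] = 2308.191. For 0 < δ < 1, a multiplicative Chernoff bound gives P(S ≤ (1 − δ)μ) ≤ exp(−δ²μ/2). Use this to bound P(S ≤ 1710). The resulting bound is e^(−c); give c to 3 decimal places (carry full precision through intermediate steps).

77.514

Write 1710 = (1 − δ)μ, so δ = 1 − 1710/2308.191 = 0.2591601…
Then the exponent is δ²μ/2 = (μ − 1710)²/(2μ) = 77.513618.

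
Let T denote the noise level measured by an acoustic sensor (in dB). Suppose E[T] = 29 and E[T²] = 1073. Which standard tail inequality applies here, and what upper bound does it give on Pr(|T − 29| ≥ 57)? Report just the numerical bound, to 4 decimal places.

0.0714

The first two moments determine the variance, so Chebyshev's inequality is the sharpest standard bound available.
Var(T) = E[T²] − (E[T])² = 1073 − 841 = 232.
Chebyshev's inequality: Pr(|T − μ| ≥ t) ≤ Var(T)/t² = 232/3249 = 0.0714.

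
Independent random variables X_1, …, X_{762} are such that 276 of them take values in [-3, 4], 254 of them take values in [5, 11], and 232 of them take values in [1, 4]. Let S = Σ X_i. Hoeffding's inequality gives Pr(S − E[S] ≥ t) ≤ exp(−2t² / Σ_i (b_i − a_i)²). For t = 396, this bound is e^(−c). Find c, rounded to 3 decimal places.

12.669

Σ(b_i − a_i)² = 276·7² + 254·6² + 232·3² = 24756.
c = 2t² / 24756 = 2·396² / 24756 = 12.6689.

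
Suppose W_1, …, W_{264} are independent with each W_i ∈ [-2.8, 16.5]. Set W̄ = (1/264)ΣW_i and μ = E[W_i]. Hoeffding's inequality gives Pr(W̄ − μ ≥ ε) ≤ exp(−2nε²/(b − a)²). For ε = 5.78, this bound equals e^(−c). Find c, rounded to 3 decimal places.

47.356

c = 2nε²/(b − a)² = 2·264·5.78² / 19.3² = 47.3560.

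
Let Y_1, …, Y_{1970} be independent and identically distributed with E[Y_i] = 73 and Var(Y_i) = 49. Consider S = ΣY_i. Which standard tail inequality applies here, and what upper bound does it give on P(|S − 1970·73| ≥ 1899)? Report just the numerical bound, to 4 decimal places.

0.0268

With mean and variance of each term known, Chebyshev's inequality bounds the deviation of the sum (or sample mean).
Var(S) = n·Var(Y_i) = 1970·49 = 96530.
Chebyshev: P(|S − 1970·73| ≥ 1899) ≤ Var(S)/1899² = 96530/3606201 = 0.0268.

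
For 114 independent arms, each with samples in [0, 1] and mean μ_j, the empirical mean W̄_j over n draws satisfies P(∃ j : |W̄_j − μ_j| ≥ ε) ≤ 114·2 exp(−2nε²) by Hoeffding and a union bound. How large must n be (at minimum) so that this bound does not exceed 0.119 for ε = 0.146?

178

Need 2·114·exp(−2nε²) ≤ 0.119, i.e. exp(−2nε²) ≤ 0.119/228.
So 2nε² ≥ ln(228/0.119) = 7.557977.
Hence n ≥ 7.557977/(2·0.146²) = 177.284.
The smallest integer n is 178.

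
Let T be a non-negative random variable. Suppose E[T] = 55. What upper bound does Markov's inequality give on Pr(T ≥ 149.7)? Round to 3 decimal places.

0.367

Markov's inequality: for a non-negative random variable, Pr(T ≥ a) ≤ E[T]/a.
Here E[T] = 55 and a = 149.7, so the bound is 55/149.7 = 0.3674.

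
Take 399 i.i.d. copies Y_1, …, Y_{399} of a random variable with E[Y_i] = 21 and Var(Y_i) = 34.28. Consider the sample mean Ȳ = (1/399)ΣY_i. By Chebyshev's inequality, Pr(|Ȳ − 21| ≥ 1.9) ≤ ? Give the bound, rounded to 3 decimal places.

Var(Ȳ) = Var(Y_i)/n = 34.28/399 = 0.085915.
Chebyshev: Pr(|Ȳ − 21| ≥ 1.9) ≤ Var(Ȳ)/(1.9)² = 34.28/(399·1.9²) = 0.0238.

0.024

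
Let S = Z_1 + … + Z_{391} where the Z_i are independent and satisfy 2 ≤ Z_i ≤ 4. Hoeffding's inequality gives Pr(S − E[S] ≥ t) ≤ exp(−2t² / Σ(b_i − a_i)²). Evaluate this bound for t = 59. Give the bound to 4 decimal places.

0.0117

Σ(b_i − a_i)² = 391·(2)² = 1564.
Exponent = 2·59²/1564 = 4.4514.
Bound = exp(−4.4514) = 0.01166.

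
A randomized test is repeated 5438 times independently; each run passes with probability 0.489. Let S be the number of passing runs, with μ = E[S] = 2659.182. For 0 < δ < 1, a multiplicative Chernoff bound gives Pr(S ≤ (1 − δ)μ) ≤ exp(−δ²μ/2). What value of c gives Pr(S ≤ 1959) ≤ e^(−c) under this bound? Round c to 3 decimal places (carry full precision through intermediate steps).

Write 1959 = (1 − δ)μ, so δ = 1 − 1959/2659.182 = 0.2633073…
Then the exponent is δ²μ/2 = (μ − 1959)²/(2μ) = 92.181512.

92.182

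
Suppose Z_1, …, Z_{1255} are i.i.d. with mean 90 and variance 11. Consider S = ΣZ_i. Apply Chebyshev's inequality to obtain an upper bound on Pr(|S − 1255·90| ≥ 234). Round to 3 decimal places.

Var(S) = n·Var(Z_i) = 1255·11 = 13805.
Chebyshev: Pr(|S − 1255·90| ≥ 234) ≤ Var(S)/234² = 13805/54756 = 0.2521.

0.252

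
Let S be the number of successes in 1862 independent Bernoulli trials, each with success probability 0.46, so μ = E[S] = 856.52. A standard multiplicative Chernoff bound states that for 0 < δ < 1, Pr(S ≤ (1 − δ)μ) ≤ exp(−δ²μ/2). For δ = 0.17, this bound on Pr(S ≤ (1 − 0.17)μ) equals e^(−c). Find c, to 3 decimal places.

c = δ²μ/2 = 0.17²·856.52/2 = 12.3767.

12.377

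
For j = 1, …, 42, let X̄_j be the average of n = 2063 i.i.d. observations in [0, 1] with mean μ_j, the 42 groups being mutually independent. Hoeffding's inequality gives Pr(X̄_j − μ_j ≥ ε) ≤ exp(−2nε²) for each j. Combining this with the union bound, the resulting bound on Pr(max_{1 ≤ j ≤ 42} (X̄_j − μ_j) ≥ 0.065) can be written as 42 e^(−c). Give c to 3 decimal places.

17.432

Union bound over the 42 events: Pr(max_{1 ≤ j ≤ 42} (X̄_j − μ_j) ≥ 0.065) ≤ 42·exp(−2nε²) = 42 exp(−2·2063·0.065²).
So c = 2·2063·0.065² = 17.4323.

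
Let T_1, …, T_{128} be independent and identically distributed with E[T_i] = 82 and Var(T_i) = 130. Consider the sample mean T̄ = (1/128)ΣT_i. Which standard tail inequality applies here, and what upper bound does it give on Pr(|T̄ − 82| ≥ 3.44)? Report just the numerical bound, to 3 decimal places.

With mean and variance of each term known, Chebyshev's inequality bounds the deviation of the sum (or sample mean).
Var(T̄) = Var(T_i)/n = 130/128 = 1.0156.
Chebyshev: Pr(|T̄ − 82| ≥ 3.44) ≤ Var(T̄)/(3.44)² = 130/(128·3.44²) = 0.0858.

0.086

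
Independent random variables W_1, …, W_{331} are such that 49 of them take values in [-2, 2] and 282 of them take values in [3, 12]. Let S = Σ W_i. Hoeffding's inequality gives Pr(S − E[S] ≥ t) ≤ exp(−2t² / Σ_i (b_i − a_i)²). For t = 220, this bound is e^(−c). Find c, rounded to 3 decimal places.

4.097

Σ(b_i − a_i)² = 49·4² + 282·9² = 23626.
c = 2t² / 23626 = 2·220² / 23626 = 4.0972.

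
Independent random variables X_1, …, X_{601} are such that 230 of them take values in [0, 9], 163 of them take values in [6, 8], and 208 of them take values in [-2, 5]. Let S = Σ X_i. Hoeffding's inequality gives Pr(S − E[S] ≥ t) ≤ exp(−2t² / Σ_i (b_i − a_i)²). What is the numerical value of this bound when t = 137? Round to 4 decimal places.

Σ(b_i − a_i)² = 230·9² + 163·2² + 208·7² = 29474.
Exponent = 2·137² / 29474 = 1.27360.
Bound = exp(−1.27360) = 0.27982.

0.2798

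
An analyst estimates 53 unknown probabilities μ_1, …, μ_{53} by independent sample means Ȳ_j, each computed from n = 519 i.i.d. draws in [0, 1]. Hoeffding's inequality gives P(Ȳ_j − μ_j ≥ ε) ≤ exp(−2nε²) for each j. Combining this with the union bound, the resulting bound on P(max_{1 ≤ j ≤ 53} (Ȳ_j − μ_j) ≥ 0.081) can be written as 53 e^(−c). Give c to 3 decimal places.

6.810

Union bound over the 53 events: P(max_{1 ≤ j ≤ 53} (Ȳ_j − μ_j) ≥ 0.081) ≤ 53·exp(−2nε²) = 53 exp(−2·519·0.081²).
So c = 2·519·0.081² = 6.8103.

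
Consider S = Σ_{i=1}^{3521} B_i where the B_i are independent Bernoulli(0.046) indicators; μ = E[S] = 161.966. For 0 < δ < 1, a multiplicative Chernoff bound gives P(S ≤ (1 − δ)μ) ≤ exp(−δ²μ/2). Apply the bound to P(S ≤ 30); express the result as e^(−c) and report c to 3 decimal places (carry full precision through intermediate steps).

Write 30 = (1 − δ)μ, so δ = 1 − 30/161.966 = 0.8147759…
Then the exponent is δ²μ/2 = (μ − 30)²/(2μ) = 53.761361.

53.761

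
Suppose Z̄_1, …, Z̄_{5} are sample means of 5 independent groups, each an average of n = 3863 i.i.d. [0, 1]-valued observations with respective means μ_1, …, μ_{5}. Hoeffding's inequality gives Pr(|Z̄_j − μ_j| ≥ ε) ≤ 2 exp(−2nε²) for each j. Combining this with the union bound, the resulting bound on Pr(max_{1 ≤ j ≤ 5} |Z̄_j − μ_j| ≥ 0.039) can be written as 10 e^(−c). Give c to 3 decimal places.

Union bound over the 5 events: Pr(max_{1 ≤ j ≤ 5} |Z̄_j − μ_j| ≥ 0.039) ≤ 5·2·exp(−2nε²) = 10 exp(−2·3863·0.039²).
So c = 2·3863·0.039² = 11.7512.

11.751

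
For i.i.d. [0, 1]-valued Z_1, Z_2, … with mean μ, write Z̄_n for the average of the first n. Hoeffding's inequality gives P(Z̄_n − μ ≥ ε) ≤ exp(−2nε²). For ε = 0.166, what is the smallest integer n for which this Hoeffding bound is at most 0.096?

Require exp(−2nε²) ≤ 0.096, i.e. 2nε² ≥ ln(1/0.096) = 2.343407.
So n ≥ 2.343407 / (2·0.166²) = 42.521.
The smallest integer n is 43.

43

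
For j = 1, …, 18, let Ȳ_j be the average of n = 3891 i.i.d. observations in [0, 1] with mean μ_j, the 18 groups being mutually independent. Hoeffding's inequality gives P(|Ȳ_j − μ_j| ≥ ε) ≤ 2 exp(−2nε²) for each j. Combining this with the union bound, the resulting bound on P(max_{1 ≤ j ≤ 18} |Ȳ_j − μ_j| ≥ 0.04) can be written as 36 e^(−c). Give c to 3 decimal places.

Union bound over the 18 events: P(max_{1 ≤ j ≤ 18} |Ȳ_j − μ_j| ≥ 0.04) ≤ 18·2·exp(−2nε²) = 36 exp(−2·3891·0.04²).
So c = 2·3891·0.04² = 12.4512.

12.451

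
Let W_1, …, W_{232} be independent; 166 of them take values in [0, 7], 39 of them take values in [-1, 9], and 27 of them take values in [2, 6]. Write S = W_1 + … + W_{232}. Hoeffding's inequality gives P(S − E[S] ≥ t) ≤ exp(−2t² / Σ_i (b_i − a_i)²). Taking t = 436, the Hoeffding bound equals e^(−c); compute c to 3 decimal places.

Σ(b_i − a_i)² = 166·7² + 39·10² + 27·4² = 12466.
c = 2t² / 12466 = 2·436² / 12466 = 30.4983.

30.498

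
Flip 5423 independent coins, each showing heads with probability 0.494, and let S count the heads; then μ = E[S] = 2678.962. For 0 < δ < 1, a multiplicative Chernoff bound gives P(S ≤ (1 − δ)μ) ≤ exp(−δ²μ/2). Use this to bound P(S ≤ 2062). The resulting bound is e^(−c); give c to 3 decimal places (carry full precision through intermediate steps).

71.043

Write 2062 = (1 − δ)μ, so δ = 1 − 2062/2678.962 = 0.2302989…
Then the exponent is δ²μ/2 = (μ − 2062)²/(2μ) = 71.042835.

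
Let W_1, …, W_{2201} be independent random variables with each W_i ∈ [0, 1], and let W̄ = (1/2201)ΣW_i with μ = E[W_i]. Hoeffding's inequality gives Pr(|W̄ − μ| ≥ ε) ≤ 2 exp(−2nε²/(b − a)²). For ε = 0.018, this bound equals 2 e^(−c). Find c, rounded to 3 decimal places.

1.426

c = 2nε²/(b − a)² = 2·2201·0.018² / 1² = 1.4262.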